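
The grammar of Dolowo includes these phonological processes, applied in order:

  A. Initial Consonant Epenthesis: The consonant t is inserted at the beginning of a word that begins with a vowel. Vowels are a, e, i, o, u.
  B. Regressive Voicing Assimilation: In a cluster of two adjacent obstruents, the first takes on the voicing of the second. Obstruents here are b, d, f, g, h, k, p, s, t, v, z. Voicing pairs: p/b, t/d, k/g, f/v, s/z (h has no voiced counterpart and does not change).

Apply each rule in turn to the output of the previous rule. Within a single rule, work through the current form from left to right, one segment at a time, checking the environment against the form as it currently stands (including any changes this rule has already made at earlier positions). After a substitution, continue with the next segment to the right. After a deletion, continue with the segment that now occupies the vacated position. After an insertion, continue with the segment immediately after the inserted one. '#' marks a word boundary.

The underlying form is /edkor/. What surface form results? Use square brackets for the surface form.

A Initial Consonant Epenthesis: [edkor] → [tedkor]
B Regressive Voicing Assimilation: [tedkor] → [tetkor]

[tetkor]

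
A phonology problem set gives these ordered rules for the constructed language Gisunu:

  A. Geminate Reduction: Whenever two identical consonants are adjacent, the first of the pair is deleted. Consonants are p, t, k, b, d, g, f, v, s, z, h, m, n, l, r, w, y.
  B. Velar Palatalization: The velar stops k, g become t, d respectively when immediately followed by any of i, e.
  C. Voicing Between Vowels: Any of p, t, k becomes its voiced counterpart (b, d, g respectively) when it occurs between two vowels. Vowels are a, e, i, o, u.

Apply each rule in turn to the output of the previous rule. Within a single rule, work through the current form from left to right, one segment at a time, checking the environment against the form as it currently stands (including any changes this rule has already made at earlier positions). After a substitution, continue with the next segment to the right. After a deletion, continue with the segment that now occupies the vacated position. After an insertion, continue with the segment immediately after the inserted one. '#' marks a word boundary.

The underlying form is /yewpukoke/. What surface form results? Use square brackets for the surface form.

[yewpugode]

A Geminate Reduction: no change — [yewpukoke]
B Velar Palatalization: [yewpukoke] → [yewpukote]
C Voicing Between Vowels: [yewpukote] → [yewpugode]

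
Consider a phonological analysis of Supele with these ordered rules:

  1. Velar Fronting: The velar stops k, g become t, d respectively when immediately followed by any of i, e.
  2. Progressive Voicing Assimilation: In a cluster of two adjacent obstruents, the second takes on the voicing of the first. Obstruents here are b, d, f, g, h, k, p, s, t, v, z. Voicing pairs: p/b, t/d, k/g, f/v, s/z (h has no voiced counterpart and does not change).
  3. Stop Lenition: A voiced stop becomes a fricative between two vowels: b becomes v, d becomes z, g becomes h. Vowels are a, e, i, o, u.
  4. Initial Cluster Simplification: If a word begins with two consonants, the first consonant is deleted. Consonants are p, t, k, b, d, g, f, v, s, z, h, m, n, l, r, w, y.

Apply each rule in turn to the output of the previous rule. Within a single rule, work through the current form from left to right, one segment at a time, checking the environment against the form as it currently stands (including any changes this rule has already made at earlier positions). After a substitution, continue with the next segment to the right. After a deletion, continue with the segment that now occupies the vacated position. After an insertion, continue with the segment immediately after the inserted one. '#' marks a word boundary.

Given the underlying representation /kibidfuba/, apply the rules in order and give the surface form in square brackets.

[tividvuva]

1 Velar Fronting: [kibidfuba] → [tibidfuba]
2 Progressive Voicing Assimilation: [tibidfuba] → [tibidvuba]
3 Stop Lenition: [tibidvuba] → [tividvuva]
4 Initial Cluster Simplification: no change — [tividvuva]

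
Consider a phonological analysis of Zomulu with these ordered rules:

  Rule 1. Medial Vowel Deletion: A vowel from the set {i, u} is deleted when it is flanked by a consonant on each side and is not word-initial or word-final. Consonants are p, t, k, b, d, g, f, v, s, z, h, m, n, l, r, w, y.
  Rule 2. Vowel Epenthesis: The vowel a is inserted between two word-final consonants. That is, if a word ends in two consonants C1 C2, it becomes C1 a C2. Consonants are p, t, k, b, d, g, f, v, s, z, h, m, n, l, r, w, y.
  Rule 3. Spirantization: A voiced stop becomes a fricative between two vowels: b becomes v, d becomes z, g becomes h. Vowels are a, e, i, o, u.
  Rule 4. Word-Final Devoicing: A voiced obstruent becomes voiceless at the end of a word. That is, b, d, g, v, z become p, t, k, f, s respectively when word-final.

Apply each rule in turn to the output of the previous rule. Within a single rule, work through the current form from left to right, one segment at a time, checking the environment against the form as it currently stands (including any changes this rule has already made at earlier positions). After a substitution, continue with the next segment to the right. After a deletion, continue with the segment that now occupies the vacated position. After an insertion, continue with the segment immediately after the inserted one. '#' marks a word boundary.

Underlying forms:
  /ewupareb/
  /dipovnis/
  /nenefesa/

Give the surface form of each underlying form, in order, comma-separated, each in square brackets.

/ewupareb/:
  Rule 1 Medial Vowel Deletion: [ewupareb] → [ewpareb]
  Rule 2 Vowel Epenthesis: no change — [ewpareb]
  Rule 3 Spirantization: no change — [ewpareb]
  Rule 4 Word-Final Devoicing: [ewpareb] → [ewparep]
/dipovnis/:
  Rule 1 Medial Vowel Deletion: [dipovnis] → [dpovns]
  Rule 2 Vowel Epenthesis: [dpovns] → [dpovnas]
  Rule 3 Spirantization: no change — [dpovnas]
  Rule 4 Word-Final Devoicing: no change — [dpovnas]
/nenefesa/:
  Rule 1 Medial Vowel Deletion: no change — [nenefesa]
  Rule 2 Vowel Epenthesis: no change — [nenefesa]
  Rule 3 Spirantization: no change — [nenefesa]
  Rule 4 Word-Final Devoicing: no change — [nenefesa]

[ewparep], [dpovnas], [nenefesa]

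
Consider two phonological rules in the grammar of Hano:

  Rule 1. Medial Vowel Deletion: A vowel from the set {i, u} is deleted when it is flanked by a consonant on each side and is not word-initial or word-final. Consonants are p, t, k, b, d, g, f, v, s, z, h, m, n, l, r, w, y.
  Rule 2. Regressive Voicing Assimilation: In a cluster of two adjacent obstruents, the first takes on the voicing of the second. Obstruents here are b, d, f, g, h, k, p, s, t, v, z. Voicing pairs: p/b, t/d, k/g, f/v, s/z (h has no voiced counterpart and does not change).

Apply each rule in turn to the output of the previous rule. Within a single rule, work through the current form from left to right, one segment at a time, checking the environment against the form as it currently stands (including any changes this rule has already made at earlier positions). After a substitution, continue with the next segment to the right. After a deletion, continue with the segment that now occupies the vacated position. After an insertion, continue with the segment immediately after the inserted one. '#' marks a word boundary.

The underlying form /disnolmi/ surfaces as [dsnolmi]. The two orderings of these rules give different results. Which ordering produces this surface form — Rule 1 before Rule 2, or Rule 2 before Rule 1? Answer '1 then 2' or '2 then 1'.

2 then 1

Order 1 then 2:
  1 Medial Vowel Deletion: [disnolmi] → [dsnolmi]
  2 Regressive Voicing Assimilation: [dsnolmi] → [tsnolmi]
  result: [tsnolmi]
Order 2 then 1:
  2 Regressive Voicing Assimilation: no change — [disnolmi]
  1 Medial Vowel Deletion: [disnolmi] → [dsnolmi]
  result: [dsnolmi]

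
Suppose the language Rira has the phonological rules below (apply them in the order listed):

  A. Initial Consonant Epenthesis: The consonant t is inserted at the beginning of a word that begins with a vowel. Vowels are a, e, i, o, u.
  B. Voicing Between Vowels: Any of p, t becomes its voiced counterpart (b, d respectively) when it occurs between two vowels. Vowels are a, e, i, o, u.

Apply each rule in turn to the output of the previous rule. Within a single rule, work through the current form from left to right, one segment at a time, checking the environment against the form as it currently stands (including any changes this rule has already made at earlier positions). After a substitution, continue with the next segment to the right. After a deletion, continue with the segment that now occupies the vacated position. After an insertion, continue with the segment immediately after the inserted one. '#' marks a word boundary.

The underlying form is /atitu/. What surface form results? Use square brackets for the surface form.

A Initial Consonant Epenthesis: [atitu] → [tatitu]
B Voicing Between Vowels: [tatitu] → [tadidu]

[tadidu]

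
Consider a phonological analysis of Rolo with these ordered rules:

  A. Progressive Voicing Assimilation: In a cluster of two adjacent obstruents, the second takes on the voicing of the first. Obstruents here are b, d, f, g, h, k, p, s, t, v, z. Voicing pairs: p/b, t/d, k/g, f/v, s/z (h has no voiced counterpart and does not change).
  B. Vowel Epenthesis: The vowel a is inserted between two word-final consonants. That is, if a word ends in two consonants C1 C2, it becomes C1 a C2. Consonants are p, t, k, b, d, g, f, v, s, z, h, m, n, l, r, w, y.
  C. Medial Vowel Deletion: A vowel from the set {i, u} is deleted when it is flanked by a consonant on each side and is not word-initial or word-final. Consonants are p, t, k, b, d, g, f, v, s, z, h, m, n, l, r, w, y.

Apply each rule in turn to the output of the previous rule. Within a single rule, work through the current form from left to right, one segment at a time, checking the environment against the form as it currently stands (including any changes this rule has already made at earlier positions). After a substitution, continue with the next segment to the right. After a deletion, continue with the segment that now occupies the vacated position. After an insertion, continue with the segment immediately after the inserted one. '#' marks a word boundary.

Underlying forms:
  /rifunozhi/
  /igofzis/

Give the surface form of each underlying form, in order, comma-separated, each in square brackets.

[rfnozhi], [igofss]

/rifunozhi/:
  A Progressive Voicing Assimilation: no change — [rifunozhi]
  B Vowel Epenthesis: no change — [rifunozhi]
  C Medial Vowel Deletion: [rifunozhi] → [rfnozhi]
/igofzis/:
  A Progressive Voicing Assimilation: [igofzis] → [igofsis]
  B Vowel Epenthesis: no change — [igofsis]
  C Medial Vowel Deletion: [igofsis] → [igofss]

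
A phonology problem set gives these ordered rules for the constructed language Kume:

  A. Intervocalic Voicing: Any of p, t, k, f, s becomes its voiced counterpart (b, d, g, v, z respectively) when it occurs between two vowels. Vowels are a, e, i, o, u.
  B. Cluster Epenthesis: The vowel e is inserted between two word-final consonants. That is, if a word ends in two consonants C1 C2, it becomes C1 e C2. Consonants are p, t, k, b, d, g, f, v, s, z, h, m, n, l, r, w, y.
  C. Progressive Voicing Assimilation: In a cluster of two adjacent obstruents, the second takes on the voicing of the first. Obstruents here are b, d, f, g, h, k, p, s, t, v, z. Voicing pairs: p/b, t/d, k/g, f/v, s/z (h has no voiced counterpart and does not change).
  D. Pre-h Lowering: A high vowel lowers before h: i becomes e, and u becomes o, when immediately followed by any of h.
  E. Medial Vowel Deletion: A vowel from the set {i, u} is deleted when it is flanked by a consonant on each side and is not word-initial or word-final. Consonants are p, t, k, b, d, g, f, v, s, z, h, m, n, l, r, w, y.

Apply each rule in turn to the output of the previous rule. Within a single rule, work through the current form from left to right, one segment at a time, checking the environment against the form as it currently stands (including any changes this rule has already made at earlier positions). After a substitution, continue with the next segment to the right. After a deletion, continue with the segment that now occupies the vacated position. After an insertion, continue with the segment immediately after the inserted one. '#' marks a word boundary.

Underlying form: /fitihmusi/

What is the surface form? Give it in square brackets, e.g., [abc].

A Intervocalic Voicing: [fitihmusi] → [fidihmuzi]
B Cluster Epenthesis: no change — [fidihmuzi]
C Progressive Voicing Assimilation: no change — [fidihmuzi]
D Pre-h Lowering: [fidihmuzi] → [fidehmuzi]
E Medial Vowel Deletion: [fidehmuzi] → [fdehmzi]

[fdehmzi]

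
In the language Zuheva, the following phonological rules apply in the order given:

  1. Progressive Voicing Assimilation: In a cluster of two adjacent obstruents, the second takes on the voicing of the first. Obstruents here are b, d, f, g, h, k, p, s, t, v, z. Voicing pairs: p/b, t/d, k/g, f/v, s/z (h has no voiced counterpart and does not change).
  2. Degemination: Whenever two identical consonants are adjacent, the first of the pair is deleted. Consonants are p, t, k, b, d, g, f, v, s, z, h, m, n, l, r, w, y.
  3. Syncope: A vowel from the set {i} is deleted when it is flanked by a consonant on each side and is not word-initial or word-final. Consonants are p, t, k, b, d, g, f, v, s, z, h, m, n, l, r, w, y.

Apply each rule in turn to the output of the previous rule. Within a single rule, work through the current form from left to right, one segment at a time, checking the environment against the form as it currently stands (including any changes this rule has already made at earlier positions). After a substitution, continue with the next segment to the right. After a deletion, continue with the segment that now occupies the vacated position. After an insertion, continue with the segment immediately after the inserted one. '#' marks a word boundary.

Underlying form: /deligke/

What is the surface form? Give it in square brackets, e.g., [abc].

1 Progressive Voicing Assimilation: [deligke] → [deligge]
2 Degemination: [deligge] → [delige]
3 Syncope: [delige] → [delge]

[delge]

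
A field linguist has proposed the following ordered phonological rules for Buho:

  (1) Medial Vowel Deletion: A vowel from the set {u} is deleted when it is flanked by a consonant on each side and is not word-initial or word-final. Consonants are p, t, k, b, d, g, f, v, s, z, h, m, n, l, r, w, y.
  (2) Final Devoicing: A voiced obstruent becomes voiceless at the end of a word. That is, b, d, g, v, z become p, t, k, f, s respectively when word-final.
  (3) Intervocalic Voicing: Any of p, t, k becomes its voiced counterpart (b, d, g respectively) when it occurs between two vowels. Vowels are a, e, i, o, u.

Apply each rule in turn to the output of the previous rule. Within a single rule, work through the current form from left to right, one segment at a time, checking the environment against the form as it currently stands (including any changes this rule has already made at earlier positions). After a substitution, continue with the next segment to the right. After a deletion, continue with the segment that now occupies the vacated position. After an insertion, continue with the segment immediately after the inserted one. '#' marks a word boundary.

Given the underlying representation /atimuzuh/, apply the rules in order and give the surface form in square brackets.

(1) Medial Vowel Deletion: [atimuzuh] → [atimzh]
(2) Final Devoicing: no change — [atimzh]
(3) Intervocalic Voicing: [atimzh] → [adimzh]

[adimzh]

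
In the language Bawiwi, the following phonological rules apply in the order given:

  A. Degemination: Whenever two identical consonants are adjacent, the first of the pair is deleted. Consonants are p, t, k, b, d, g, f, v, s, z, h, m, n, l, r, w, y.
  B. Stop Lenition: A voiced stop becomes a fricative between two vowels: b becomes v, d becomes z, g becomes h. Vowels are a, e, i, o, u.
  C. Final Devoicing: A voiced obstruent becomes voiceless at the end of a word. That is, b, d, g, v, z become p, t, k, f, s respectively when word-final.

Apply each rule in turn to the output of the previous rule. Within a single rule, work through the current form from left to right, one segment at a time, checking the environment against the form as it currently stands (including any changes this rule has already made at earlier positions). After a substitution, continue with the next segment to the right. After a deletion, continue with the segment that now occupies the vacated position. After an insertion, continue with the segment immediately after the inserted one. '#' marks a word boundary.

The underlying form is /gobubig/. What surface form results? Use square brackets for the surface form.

[govuvik]

A Degemination: no change — [gobubig]
B Stop Lenition: [gobubig] → [govuvig]
C Final Devoicing: [govuvig] → [govuvik]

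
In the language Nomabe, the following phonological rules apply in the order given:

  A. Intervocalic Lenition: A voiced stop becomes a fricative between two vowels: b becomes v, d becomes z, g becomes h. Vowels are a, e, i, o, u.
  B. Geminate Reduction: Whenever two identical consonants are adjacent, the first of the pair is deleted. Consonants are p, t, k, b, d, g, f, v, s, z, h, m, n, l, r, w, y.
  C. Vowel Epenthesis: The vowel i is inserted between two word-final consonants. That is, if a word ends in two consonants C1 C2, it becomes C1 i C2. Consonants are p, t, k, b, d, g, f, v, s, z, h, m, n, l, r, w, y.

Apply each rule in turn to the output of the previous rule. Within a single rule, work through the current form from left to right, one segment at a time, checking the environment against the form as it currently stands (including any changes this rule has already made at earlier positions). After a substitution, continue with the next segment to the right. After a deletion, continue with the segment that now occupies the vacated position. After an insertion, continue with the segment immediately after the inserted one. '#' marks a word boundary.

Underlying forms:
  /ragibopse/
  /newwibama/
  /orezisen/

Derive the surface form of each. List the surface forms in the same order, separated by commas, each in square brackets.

[rahivopse], [newivama], [orezisen]

/ragibopse/:
  A Intervocalic Lenition: [ragibopse] → [rahivopse]
  B Geminate Reduction: no change — [rahivopse]
  C Vowel Epenthesis: no change — [rahivopse]
/newwibama/:
  A Intervocalic Lenition: [newwibama] → [newwivama]
  B Geminate Reduction: [newwivama] → [newivama]
  C Vowel Epenthesis: no change — [newivama]
/orezisen/:
  A Intervocalic Lenition: no change — [orezisen]
  B Geminate Reduction: no change — [orezisen]
  C Vowel Epenthesis: no change — [orezisen]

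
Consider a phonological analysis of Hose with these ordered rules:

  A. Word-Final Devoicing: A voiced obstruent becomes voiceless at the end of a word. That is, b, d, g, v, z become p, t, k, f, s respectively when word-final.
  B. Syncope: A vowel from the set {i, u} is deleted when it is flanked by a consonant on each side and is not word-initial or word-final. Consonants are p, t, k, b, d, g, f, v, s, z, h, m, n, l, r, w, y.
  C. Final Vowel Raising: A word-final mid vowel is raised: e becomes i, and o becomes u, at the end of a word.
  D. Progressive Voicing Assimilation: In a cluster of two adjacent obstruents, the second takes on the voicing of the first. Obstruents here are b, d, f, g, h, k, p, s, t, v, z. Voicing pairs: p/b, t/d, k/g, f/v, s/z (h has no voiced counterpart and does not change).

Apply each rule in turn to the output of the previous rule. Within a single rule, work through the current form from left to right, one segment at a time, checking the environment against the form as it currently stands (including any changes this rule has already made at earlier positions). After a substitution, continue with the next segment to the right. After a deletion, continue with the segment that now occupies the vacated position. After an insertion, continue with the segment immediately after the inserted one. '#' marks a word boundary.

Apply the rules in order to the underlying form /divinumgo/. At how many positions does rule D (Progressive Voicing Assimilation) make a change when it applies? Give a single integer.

0

A Word-Final Devoicing: no change — [divinumgo]
B Syncope: [divinumgo] → [dvnmgo]
C Final Vowel Raising: [dvnmgo] → [dvnmgu]
D Progressive Voicing Assimilation: no change — [dvnmgu]
Rule D changed 0 position(s).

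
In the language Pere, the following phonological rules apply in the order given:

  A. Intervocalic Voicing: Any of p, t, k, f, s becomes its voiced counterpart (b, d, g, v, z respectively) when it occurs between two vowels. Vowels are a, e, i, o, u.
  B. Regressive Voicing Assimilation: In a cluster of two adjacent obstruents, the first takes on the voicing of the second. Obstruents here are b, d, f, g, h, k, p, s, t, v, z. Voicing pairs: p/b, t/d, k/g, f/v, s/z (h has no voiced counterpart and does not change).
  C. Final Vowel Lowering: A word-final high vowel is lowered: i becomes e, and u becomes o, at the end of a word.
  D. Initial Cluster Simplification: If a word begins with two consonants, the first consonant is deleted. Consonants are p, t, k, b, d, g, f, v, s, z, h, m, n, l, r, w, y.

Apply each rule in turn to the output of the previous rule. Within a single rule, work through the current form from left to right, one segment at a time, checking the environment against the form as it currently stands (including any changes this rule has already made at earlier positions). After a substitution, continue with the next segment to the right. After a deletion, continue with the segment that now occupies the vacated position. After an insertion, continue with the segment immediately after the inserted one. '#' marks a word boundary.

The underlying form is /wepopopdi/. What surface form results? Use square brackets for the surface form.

A Intervocalic Voicing: [wepopopdi] → [webobopdi]
B Regressive Voicing Assimilation: [webobopdi] → [webobobdi]
C Final Vowel Lowering: [webobobdi] → [webobobde]
D Initial Cluster Simplification: no change — [webobobde]

[webobobde]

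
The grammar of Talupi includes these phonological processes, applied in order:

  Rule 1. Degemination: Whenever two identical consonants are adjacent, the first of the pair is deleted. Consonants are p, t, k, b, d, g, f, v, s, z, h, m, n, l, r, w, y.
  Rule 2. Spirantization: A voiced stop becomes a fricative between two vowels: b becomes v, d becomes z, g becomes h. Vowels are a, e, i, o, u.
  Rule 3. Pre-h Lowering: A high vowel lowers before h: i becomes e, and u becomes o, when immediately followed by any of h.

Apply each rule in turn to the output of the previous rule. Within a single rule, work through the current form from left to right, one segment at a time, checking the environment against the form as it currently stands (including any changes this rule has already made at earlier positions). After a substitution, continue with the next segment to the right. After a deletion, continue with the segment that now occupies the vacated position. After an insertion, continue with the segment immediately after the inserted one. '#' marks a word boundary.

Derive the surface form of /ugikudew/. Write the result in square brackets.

Rule 1 Degemination: no change — [ugikudew]
Rule 2 Spirantization: [ugikudew] → [uhikuzew]
Rule 3 Pre-h Lowering: [uhikuzew] → [ohikuzew]

[ohikuzew]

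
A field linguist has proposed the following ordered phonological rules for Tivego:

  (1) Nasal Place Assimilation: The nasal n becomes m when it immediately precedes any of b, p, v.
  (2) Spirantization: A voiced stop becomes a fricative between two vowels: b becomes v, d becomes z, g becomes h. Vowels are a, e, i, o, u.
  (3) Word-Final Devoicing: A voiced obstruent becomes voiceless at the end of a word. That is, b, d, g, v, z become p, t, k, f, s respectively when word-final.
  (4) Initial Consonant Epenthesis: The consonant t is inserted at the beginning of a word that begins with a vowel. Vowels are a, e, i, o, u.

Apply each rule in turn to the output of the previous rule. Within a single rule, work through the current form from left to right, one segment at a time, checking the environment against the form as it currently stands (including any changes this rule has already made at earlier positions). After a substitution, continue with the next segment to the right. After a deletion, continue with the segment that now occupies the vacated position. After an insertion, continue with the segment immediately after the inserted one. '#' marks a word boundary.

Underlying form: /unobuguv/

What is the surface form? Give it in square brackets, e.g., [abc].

(1) Nasal Place Assimilation: no change — [unobuguv]
(2) Spirantization: [unobuguv] → [unovuhuv]
(3) Word-Final Devoicing: [unovuhuv] → [unovuhuf]
(4) Initial Consonant Epenthesis: [unovuhuf] → [tunovuhuf]

[tunovuhuf]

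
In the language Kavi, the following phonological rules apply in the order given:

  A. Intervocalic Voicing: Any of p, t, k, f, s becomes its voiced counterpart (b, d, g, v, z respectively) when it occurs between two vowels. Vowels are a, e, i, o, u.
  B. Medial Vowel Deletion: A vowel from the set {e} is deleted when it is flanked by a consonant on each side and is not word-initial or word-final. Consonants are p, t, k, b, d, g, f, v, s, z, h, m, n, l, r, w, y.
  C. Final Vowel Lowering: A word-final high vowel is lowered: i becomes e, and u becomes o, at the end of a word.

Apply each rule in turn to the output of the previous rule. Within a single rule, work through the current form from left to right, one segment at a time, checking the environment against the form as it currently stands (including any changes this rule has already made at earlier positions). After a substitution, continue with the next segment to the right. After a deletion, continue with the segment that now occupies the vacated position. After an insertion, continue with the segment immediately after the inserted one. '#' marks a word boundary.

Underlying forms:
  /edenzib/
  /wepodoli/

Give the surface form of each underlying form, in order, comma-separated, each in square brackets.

/edenzib/:
  A Intervocalic Voicing: no change — [edenzib]
  B Medial Vowel Deletion: [edenzib] → [ednzib]
  C Final Vowel Lowering: no change — [ednzib]
/wepodoli/:
  A Intervocalic Voicing: [wepodoli] → [webodoli]
  B Medial Vowel Deletion: [webodoli] → [wbodoli]
  C Final Vowel Lowering: [wbodoli] → [wbodole]

[ednzib], [wbodole]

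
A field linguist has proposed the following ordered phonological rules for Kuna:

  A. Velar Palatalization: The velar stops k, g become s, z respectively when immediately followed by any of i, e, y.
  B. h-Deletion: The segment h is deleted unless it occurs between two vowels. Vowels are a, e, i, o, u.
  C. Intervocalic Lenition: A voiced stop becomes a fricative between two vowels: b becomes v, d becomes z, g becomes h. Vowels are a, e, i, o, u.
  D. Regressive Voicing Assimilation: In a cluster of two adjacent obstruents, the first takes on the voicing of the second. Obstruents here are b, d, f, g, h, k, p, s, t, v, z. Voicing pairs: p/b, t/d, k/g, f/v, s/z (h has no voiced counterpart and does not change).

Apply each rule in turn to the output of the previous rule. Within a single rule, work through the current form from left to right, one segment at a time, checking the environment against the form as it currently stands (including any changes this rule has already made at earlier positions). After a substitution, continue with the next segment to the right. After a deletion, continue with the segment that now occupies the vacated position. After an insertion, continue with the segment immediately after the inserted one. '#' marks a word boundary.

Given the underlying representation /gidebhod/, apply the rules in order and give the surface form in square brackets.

A Velar Palatalization: [gidebhod] → [zidebhod]
B h-Deletion: [zidebhod] → [zidebod]
C Intervocalic Lenition: [zidebod] → [zizevod]
D Regressive Voicing Assimilation: no change — [zizevod]

[zizevod]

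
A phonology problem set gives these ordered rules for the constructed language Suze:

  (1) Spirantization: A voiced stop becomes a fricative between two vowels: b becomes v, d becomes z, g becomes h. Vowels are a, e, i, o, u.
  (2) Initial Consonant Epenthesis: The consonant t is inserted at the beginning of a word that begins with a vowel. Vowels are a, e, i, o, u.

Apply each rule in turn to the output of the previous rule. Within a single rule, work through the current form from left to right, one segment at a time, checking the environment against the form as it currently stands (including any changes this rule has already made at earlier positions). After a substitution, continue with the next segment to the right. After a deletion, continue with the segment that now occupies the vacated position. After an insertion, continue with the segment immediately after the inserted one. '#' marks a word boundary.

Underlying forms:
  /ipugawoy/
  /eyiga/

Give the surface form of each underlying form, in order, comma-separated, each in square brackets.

/ipugawoy/:
  (1) Spirantization: [ipugawoy] → [ipuhawoy]
  (2) Initial Consonant Epenthesis: [ipuhawoy] → [tipuhawoy]
/eyiga/:
  (1) Spirantization: [eyiga] → [eyiha]
  (2) Initial Consonant Epenthesis: [eyiha] → [teyiha]

[tipuhawoy], [teyiha]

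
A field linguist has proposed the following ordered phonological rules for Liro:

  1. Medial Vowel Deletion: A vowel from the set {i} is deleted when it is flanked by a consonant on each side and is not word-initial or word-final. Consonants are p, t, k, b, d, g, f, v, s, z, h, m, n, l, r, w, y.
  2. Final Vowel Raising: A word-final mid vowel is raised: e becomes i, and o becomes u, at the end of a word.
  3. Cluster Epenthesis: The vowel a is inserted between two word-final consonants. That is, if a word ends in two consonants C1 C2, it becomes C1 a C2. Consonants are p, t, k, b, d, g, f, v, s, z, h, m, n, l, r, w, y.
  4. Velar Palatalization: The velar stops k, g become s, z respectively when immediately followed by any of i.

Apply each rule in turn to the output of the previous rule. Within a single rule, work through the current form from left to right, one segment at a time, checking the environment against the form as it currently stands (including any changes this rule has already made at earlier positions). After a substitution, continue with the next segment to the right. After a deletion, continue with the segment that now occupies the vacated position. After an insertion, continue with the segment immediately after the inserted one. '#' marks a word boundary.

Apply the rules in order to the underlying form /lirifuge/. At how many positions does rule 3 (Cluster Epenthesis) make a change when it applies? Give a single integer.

1 Medial Vowel Deletion: [lirifuge] → [lrfuge]
2 Final Vowel Raising: [lrfuge] → [lrfugi]
3 Cluster Epenthesis: no change — [lrfugi]
4 Velar Palatalization: [lrfugi] → [lrfuzi]
Rule 3 changed 0 position(s).

0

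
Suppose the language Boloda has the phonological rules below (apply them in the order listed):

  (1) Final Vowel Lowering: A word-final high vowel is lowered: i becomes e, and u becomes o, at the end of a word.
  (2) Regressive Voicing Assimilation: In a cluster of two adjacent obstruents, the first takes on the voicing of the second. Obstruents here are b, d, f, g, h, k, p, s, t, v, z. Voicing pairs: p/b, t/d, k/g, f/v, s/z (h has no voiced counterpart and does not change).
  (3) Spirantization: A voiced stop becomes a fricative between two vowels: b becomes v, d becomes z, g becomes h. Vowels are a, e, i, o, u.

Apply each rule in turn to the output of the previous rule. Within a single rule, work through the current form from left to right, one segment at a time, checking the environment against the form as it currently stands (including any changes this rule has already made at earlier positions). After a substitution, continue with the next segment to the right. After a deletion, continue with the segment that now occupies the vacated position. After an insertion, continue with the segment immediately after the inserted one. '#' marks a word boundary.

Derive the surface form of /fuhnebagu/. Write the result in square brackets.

(1) Final Vowel Lowering: [fuhnebagu] → [fuhnebago]
(2) Regressive Voicing Assimilation: no change — [fuhnebago]
(3) Spirantization: [fuhnebago] → [fuhnevaho]

[fuhnevaho]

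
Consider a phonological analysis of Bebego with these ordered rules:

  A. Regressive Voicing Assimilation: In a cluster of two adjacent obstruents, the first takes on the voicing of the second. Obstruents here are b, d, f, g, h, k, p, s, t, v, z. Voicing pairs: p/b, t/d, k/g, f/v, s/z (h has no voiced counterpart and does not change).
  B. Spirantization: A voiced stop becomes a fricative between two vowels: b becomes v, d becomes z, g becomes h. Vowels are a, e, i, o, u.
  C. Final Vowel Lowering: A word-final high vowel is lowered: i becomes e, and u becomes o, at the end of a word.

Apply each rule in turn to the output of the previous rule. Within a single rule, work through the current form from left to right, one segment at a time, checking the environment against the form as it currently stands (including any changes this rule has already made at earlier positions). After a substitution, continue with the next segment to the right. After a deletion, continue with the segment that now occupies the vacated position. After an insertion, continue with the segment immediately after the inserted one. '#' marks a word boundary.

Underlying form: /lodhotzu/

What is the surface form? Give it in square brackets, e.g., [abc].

A Regressive Voicing Assimilation: [lodhotzu] → [lothodzu]
B Spirantization: no change — [lothodzu]
C Final Vowel Lowering: [lothodzu] → [lothodzo]

[lothodzo]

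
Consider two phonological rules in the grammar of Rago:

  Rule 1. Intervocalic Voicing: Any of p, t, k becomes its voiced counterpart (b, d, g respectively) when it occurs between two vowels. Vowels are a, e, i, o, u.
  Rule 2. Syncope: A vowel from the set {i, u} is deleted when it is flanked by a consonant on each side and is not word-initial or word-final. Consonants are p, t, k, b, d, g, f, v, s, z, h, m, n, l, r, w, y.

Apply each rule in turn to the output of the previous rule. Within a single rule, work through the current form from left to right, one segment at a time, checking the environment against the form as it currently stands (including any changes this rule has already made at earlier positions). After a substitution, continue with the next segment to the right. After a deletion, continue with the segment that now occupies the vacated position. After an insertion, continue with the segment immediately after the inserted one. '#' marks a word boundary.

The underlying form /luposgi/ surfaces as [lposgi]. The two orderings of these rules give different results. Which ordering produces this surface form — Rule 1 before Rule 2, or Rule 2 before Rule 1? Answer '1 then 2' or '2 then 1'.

2 then 1

Order 1 then 2:
  1 Intervocalic Voicing: [luposgi] → [lubosgi]
  2 Syncope: [lubosgi] → [lbosgi]
  result: [lbosgi]
Order 2 then 1:
  2 Syncope: [luposgi] → [lposgi]
  1 Intervocalic Voicing: no change — [lposgi]
  result: [lposgi]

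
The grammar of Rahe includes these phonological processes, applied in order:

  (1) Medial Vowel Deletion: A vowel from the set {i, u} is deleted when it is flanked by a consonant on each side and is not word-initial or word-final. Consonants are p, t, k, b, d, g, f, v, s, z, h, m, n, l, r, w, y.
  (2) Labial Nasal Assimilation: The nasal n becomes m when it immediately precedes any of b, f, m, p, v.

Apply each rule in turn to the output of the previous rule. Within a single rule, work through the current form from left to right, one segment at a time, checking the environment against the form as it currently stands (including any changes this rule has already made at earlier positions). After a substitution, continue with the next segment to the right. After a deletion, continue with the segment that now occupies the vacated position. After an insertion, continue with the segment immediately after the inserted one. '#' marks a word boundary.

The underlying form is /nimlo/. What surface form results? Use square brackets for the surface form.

[mmlo]

(1) Medial Vowel Deletion: [nimlo] → [nmlo]
(2) Labial Nasal Assimilation: [nmlo] → [mmlo]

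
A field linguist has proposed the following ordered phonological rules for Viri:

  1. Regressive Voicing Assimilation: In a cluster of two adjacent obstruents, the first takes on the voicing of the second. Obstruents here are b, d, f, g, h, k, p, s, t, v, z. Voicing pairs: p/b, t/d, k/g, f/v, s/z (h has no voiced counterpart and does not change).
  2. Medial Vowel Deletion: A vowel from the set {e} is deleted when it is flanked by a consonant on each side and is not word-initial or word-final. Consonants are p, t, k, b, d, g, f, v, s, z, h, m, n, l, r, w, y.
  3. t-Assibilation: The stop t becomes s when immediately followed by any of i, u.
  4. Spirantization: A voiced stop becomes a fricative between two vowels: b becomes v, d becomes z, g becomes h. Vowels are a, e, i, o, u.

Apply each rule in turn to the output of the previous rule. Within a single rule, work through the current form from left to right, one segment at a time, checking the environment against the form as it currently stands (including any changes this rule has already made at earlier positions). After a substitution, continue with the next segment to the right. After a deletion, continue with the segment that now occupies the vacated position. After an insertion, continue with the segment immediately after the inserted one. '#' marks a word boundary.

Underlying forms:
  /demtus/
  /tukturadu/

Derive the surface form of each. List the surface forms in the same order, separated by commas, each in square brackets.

[dmsus], [suksurazu]

/demtus/:
  1 Regressive Voicing Assimilation: no change — [demtus]
  2 Medial Vowel Deletion: [demtus] → [dmtus]
  3 t-Assibilation: [dmtus] → [dmsus]
  4 Spirantization: no change — [dmsus]
/tukturadu/:
  1 Regressive Voicing Assimilation: no change — [tukturadu]
  2 Medial Vowel Deletion: no change — [tukturadu]
  3 t-Assibilation: [tukturadu] → [suksuradu]
  4 Spirantization: [suksuradu] → [suksurazu]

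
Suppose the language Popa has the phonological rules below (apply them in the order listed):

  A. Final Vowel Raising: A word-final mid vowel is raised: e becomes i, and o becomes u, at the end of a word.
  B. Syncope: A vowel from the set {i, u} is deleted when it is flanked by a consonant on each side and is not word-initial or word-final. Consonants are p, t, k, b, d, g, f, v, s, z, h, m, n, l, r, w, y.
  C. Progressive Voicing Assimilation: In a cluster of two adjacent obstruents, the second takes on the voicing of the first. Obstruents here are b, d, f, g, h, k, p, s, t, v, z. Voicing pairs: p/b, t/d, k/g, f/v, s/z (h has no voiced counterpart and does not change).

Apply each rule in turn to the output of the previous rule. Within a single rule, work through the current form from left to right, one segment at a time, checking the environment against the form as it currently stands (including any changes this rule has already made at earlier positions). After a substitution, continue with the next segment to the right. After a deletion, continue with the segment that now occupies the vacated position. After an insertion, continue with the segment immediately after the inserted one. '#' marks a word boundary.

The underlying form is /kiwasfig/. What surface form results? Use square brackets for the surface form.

[kwasfk]

A Final Vowel Raising: no change — [kiwasfig]
B Syncope: [kiwasfig] → [kwasfg]
C Progressive Voicing Assimilation: [kwasfg] → [kwasfk]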